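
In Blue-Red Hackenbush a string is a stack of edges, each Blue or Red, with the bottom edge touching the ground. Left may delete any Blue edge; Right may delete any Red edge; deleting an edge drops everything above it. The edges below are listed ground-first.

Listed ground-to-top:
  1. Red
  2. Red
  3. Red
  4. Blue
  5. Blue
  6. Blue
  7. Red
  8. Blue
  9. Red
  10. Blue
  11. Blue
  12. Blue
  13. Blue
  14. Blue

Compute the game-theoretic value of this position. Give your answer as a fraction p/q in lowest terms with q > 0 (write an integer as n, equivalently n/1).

-4417/2048

Recurse on prefixes of the 14-edge string Red Red Red Blue Blue Blue Red Blue Red Blue Blue Blue Blue Blue:
value(R) = {  | 0 } => -1
value(RR) = {  | -1, 0 } => -2
value(RRR) = {  | -2, -1, 0 } => -3
value(RRRB) = { -3 | -2, -1, 0 } => -5/2
value(RRRBB) = { -3, -5/2 | -2, -1, 0 } => -9/4
value(RRRBBB) = { -3, -5/2, -9/4 | -2, -1, 0 } => -17/8
value(RRRBBBR) = { -3, -5/2, -9/4 | -17/8, -2, -1, 0 } => -35/16
value(RRRBBBRB) = { -3, -5/2, -9/4, -35/16 | -17/8, -2, -1, 0 } => -69/32
value(RRRBBBRBR) = { -3, -5/2, -9/4, -35/16 | -69/32, -17/8, -2, -1, 0 } => -139/64
value(RRRBBBRBRB) = { -3, -5/2, -9/4, -35/16, -139/64 | -69/32, -17/8, -2, -1, 0 } => -277/128
value(RRRBBBRBRBB) = { -3, -5/2, -9/4, -35/16, -139/64, -277/128 | -69/32, -17/8, -2, -1, 0 } => -553/256
value(RRRBBBRBRBBB) = { -3, -5/2, -9/4, -35/16, -139/64, -277/128, -553/256 | -69/32, -17/8, -2, -1, 0 } => -1105/512
value(RRRBBBRBRBBBB) = { -3, -5/2, -9/4, -35/16, -139/64, -277/128, -553/256, -1105/512 | -69/32, -17/8, -2, -1, 0 } => -2209/1024
value(RRRBBBRBRBBBBB) = { -3, -5/2, -9/4, -35/16, -139/64, -277/128, -553/256, -1105/512, -2209/1024 | -69/32, -17/8, -2, -1, 0 } => -4417/2048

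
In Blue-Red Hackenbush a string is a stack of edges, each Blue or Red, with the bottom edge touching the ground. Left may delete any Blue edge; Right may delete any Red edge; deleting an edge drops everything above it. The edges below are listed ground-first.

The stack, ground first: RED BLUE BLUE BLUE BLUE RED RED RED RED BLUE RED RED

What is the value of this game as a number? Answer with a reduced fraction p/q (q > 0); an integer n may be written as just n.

-247/2048

Prefix values for RED BLUE BLUE BLUE BLUE RED RED RED RED BLUE RED RED via {L|R} + simplicity:
G_1 [R]  L=[none]  R=[0]  so -1
G_2 [RB]  L=[-1]  R=[0]  so -1/2
G_3 [RBB]  L=[-1, -1/2]  R=[0]  so -1/4
G_4 [RBBB]  L=[-1, -1/2, -1/4]  R=[0]  so -1/8
G_5 [RBBBB]  L=[-1, -1/2, -1/4, -1/8]  R=[0]  so -1/16
G_6 [RBBBBR]  L=[-1, -1/2, -1/4, -1/8]  R=[-1/16, 0]  so -3/32
G_7 [RBBBBRR]  L=[-1, -1/2, -1/4, -1/8]  R=[-3/32, -1/16, 0]  so -7/64
G_8 [RBBBBRRR]  L=[-1, -1/2, -1/4, -1/8]  R=[-7/64, -3/32, -1/16, 0]  so -15/128
G_9 [RBBBBRRRR]  L=[-1, -1/2, -1/4, -1/8]  R=[-15/128, -7/64, -3/32, -1/16, 0]  so -31/256
G_10 [RBBBBRRRRB]  L=[-1, -1/2, -1/4, -1/8, -31/256]  R=[-15/128, -7/64, -3/32, -1/16, 0]  so -61/512
G_11 [RBBBBRRRRBR]  L=[-1, -1/2, -1/4, -1/8, -31/256]  R=[-61/512, -15/128, -7/64, -3/32, -1/16, 0]  so -123/1024
G_12 [RBBBBRRRRBRR]  L=[-1, -1/2, -1/4, -1/8, -31/256]  R=[-123/1024, -61/512, -15/128, -7/64, -3/32, -1/16, 0]  so -247/2048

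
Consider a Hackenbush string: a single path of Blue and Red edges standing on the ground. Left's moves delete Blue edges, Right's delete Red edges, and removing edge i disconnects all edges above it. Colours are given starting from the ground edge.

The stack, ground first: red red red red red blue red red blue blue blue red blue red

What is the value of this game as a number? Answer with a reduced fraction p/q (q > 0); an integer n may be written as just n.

-2443/512

Recurse on prefixes of the 14-edge string red red red red red blue red red blue blue blue red blue red:
1 of 14 · r · max L −∞ · min R 0 ⇒ -1
2 of 14 · rr · max L −∞ · min R -1 ⇒ -2
3 of 14 · rrr · max L −∞ · min R -2 ⇒ -3
4 of 14 · rrrr · max L −∞ · min R -3 ⇒ -4
5 of 14 · rrrrr · max L −∞ · min R -4 ⇒ -5
6 of 14 · rrrrrb · max L -5 · min R -4 ⇒ -9/2
7 of 14 · rrrrrbr · max L -5 · min R -9/2 ⇒ -19/4
8 of 14 · rrrrrbrr · max L -5 · min R -19/4 ⇒ -39/8
9 of 14 · rrrrrbrrb · max L -39/8 · min R -19/4 ⇒ -77/16
10 of 14 · rrrrrbrrbb · max L -77/16 · min R -19/4 ⇒ -153/32
11 of 14 · rrrrrbrrbbb · max L -153/32 · min R -19/4 ⇒ -305/64
12 of 14 · rrrrrbrrbbbr · max L -153/32 · min R -305/64 ⇒ -611/128
13 of 14 · rrrrrbrrbbbrb · max L -611/128 · min R -305/64 ⇒ -1221/256
14 of 14 · rrrrrbrrbbbrbr · max L -611/128 · min R -1221/256 ⇒ -2443/512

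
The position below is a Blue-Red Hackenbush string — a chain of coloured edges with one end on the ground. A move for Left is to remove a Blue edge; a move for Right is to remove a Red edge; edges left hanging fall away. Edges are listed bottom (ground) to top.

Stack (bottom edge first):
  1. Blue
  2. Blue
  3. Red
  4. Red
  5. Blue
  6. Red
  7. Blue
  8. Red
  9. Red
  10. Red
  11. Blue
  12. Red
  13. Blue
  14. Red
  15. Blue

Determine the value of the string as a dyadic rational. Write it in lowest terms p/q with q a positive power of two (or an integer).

Recurse on prefixes of the 15-edge string Blue Blue Red Red Blue Red Blue Red Red Red Blue Red Blue Red Blue:
g_1 [B]  L=[0]  R=[]  -> 1
g_2 [BB]  L=[0 1]  R=[]  -> 2
g_3 [BBR]  L=[0 1]  R=[2]  -> 3/2
g_4 [BBRR]  L=[0 1]  R=[3/2 2]  -> 5/4
g_5 [BBRRB]  L=[0 1 5/4]  R=[3/2 2]  -> 11/8
g_6 [BBRRBR]  L=[0 1 5/4]  R=[11/8 3/2 2]  -> 21/16
g_7 [BBRRBRB]  L=[0 1 5/4 21/16]  R=[11/8 3/2 2]  -> 43/32
g_8 [BBRRBRBR]  L=[0 1 5/4 21/16]  R=[43/32 11/8 3/2 2]  -> 85/64
g_9 [BBRRBRBRR]  L=[0 1 5/4 21/16]  R=[85/64 43/32 11/8 3/2 2]  -> 169/128
g_10 [BBRRBRBRRR]  L=[0 1 5/4 21/16]  R=[169/128 85/64 43/32 11/8 3/2 2]  -> 337/256
g_11 [BBRRBRBRRRB]  L=[0 1 5/4 21/16 337/256]  R=[169/128 85/64 43/32 11/8 3/2 2]  -> 675/512
g_12 [BBRRBRBRRRBR]  L=[0 1 5/4 21/16 337/256]  R=[675/512 169/128 85/64 43/32 11/8 3/2 2]  -> 1349/1024
g_13 [BBRRBRBRRRBRB]  L=[0 1 5/4 21/16 337/256 1349/1024]  R=[675/512 169/128 85/64 43/32 11/8 3/2 2]  -> 2699/2048
g_14 [BBRRBRBRRRBRBR]  L=[0 1 5/4 21/16 337/256 1349/1024]  R=[2699/2048 675/512 169/128 85/64 43/32 11/8 3/2 2]  -> 5397/4096
g_15 [BBRRBRBRRRBRBRB]  L=[0 1 5/4 21/16 337/256 1349/1024 5397/4096]  R=[2699/2048 675/512 169/128 85/64 43/32 11/8 3/2 2]  -> 10795/8192

10795/8192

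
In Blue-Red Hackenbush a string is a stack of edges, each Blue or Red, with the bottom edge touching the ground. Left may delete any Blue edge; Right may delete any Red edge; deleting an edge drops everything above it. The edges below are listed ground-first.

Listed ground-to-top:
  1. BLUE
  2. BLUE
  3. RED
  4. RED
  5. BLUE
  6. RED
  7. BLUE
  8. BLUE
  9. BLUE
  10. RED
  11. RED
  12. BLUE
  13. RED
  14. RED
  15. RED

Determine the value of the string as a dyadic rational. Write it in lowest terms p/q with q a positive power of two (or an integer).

11153/8192

value_1 [B]  L=[0]  R=[—]  gives 1
value_2 [BB]  L=[0; 1]  R=[—]  gives 2
value_3 [BBR]  L=[0; 1]  R=[2]  gives 3/2
value_4 [BBRR]  L=[0; 1]  R=[3/2; 2]  gives 5/4
value_5 [BBRRB]  L=[0; 1; 5/4]  R=[3/2; 2]  gives 11/8
value_6 [BBRRBR]  L=[0; 1; 5/4]  R=[11/8; 3/2; 2]  gives 21/16
value_7 [BBRRBRB]  L=[0; 1; 5/4; 21/16]  R=[11/8; 3/2; 2]  gives 43/32
value_8 [BBRRBRBB]  L=[0; 1; 5/4; 21/16; 43/32]  R=[11/8; 3/2; 2]  gives 87/64
value_9 [BBRRBRBBB]  L=[0; 1; 5/4; 21/16; 43/32; 87/64]  R=[11/8; 3/2; 2]  gives 175/128
value_10 [BBRRBRBBBR]  L=[0; 1; 5/4; 21/16; 43/32; 87/64]  R=[175/128; 11/8; 3/2; 2]  gives 349/256
value_11 [BBRRBRBBBRR]  L=[0; 1; 5/4; 21/16; 43/32; 87/64]  R=[349/256; 175/128; 11/8; 3/2; 2]  gives 697/512
value_12 [BBRRBRBBBRRB]  L=[0; 1; 5/4; 21/16; 43/32; 87/64; 697/512]  R=[349/256; 175/128; 11/8; 3/2; 2]  gives 1395/1024
value_13 [BBRRBRBBBRRBR]  L=[0; 1; 5/4; 21/16; 43/32; 87/64; 697/512]  R=[1395/1024; 349/256; 175/128; 11/8; 3/2; 2]  gives 2789/2048
value_14 [BBRRBRBBBRRBRR]  L=[0; 1; 5/4; 21/16; 43/32; 87/64; 697/512]  R=[2789/2048; 1395/1024; 349/256; 175/128; 11/8; 3/2; 2]  gives 5577/4096
value_15 [BBRRBRBBBRRBRRR]  L=[0; 1; 5/4; 21/16; 43/32; 87/64; 697/512]  R=[5577/4096; 2789/2048; 1395/1024; 349/256; 175/128; 11/8; 3/2; 2]  gives 11153/8192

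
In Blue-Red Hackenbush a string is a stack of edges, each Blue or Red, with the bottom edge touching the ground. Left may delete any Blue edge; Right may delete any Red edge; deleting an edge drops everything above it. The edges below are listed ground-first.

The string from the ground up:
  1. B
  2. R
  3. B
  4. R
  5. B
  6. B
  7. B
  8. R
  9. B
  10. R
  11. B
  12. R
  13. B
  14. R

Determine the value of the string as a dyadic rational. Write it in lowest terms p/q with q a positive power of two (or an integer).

5973/8192

Prefix values for B R B R B B B R B R B R B R via {L|R} + simplicity:
value_1 [B]  L=[0]  R=[(no moves)]  = 1
value_2 [BR]  L=[0]  R=[1]  = 1/2
value_3 [BRB]  L=[0, 1/2]  R=[1]  = 3/4
value_4 [BRBR]  L=[0, 1/2]  R=[3/4, 1]  = 5/8
value_5 [BRBRB]  L=[0, 1/2, 5/8]  R=[3/4, 1]  = 11/16
value_6 [BRBRBB]  L=[0, 1/2, 5/8, 11/16]  R=[3/4, 1]  = 23/32
value_7 [BRBRBBB]  L=[0, 1/2, 5/8, 11/16, 23/32]  R=[3/4, 1]  = 47/64
value_8 [BRBRBBBR]  L=[0, 1/2, 5/8, 11/16, 23/32]  R=[47/64, 3/4, 1]  = 93/128
value_9 [BRBRBBBRB]  L=[0, 1/2, 5/8, 11/16, 23/32, 93/128]  R=[47/64, 3/4, 1]  = 187/256
value_10 [BRBRBBBRBR]  L=[0, 1/2, 5/8, 11/16, 23/32, 93/128]  R=[187/256, 47/64, 3/4, 1]  = 373/512
value_11 [BRBRBBBRBRB]  L=[0, 1/2, 5/8, 11/16, 23/32, 93/128, 373/512]  R=[187/256, 47/64, 3/4, 1]  = 747/1024
value_12 [BRBRBBBRBRBR]  L=[0, 1/2, 5/8, 11/16, 23/32, 93/128, 373/512]  R=[747/1024, 187/256, 47/64, 3/4, 1]  = 1493/2048
value_13 [BRBRBBBRBRBRB]  L=[0, 1/2, 5/8, 11/16, 23/32, 93/128, 373/512, 1493/2048]  R=[747/1024, 187/256, 47/64, 3/4, 1]  = 2987/4096
value_14 [BRBRBBBRBRBRBR]  L=[0, 1/2, 5/8, 11/16, 23/32, 93/128, 373/512, 1493/2048]  R=[2987/4096, 747/1024, 187/256, 47/64, 3/4, 1]  = 5973/8192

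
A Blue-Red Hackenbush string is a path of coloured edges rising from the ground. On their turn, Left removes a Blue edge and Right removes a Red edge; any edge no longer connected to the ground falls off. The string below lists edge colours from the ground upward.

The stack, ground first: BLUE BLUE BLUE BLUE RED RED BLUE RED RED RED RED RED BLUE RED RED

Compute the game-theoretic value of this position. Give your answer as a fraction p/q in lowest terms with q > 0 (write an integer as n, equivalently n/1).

Build v(s[:k]) for k = 1..15, string s = BLUE BLUE BLUE BLUE RED RED BLUE RED RED RED RED RED BLUE RED RED.
B: Left { 0 }, Right { — } -> simplest 1
BB: Left { 0 1 }, Right { — } -> simplest 2
BBB: Left { 0 1 2 }, Right { — } -> simplest 3
BBBB: Left { 0 1 2 3 }, Right { — } -> simplest 4
BBBBR: Left { 0 1 2 3 }, Right { 4 } -> simplest 7/2
BBBBRR: Left { 0 1 2 3 }, Right { 7/2 4 } -> simplest 13/4
BBBBRRB: Left { 0 1 2 3 13/4 }, Right { 7/2 4 } -> simplest 27/8
BBBBRRBR: Left { 0 1 2 3 13/4 }, Right { 27/8 7/2 4 } -> simplest 53/16
BBBBRRBRR: Left { 0 1 2 3 13/4 }, Right { 53/16 27/8 7/2 4 } -> simplest 105/32
BBBBRRBRRR: Left { 0 1 2 3 13/4 }, Right { 105/32 53/16 27/8 7/2 4 } -> simplest 209/64
BBBBRRBRRRR: Left { 0 1 2 3 13/4 }, Right { 209/64 105/32 53/16 27/8 7/2 4 } -> simplest 417/128
BBBBRRBRRRRR: Left { 0 1 2 3 13/4 }, Right { 417/128 209/64 105/32 53/16 27/8 7/2 4 } -> simplest 833/256
BBBBRRBRRRRRB: Left { 0 1 2 3 13/4 833/256 }, Right { 417/128 209/64 105/32 53/16 27/8 7/2 4 } -> simplest 1667/512
BBBBRRBRRRRRBR: Left { 0 1 2 3 13/4 833/256 }, Right { 1667/512 417/128 209/64 105/32 53/16 27/8 7/2 4 } -> simplest 3333/1024
BBBBRRBRRRRRBRR: Left { 0 1 2 3 13/4 833/256 }, Right { 3333/1024 1667/512 417/128 209/64 105/32 53/16 27/8 7/2 4 } -> simplest 6665/2048

6665/2048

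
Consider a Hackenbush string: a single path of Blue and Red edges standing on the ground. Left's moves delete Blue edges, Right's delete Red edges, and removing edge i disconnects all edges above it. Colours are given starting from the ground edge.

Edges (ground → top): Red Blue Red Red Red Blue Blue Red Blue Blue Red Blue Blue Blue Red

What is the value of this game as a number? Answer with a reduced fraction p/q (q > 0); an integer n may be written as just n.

-14627/16384

1 of 15 · R · max L −∞ · min R 0 so -1
2 of 15 · RB · max L -1 · min R 0 so -1/2
3 of 15 · RBR · max L -1 · min R -1/2 so -3/4
4 of 15 · RBRR · max L -1 · min R -3/4 so -7/8
5 of 15 · RBRRR · max L -1 · min R -7/8 so -15/16
6 of 15 · RBRRRB · max L -15/16 · min R -7/8 so -29/32
7 of 15 · RBRRRBB · max L -29/32 · min R -7/8 so -57/64
8 of 15 · RBRRRBBR · max L -29/32 · min R -57/64 so -115/128
9 of 15 · RBRRRBBRB · max L -115/128 · min R -57/64 so -229/256
10 of 15 · RBRRRBBRBB · max L -229/256 · min R -57/64 so -457/512
11 of 15 · RBRRRBBRBBR · max L -229/256 · min R -457/512 so -915/1024
12 of 15 · RBRRRBBRBBRB · max L -915/1024 · min R -457/512 so -1829/2048
13 of 15 · RBRRRBBRBBRBB · max L -1829/2048 · min R -457/512 so -3657/4096
14 of 15 · RBRRRBBRBBRBBB · max L -3657/4096 · min R -457/512 so -7313/8192
15 of 15 · RBRRRBBRBBRBBBR · max L -3657/4096 · min R -7313/8192 so -14627/16384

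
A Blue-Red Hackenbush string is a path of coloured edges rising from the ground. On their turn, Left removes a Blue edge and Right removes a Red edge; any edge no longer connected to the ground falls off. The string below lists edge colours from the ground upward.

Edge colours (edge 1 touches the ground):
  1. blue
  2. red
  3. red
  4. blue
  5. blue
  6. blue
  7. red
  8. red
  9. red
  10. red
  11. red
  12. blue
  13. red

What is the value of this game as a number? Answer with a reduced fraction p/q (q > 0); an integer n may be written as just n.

1797/4096

Prefix values for blue red red blue blue blue red red red red red blue red via {L|R} + simplicity:
v(b) = { 0 |  } so 1
v(br) = { 0 | 1 } so 1/2
v(brr) = { 0 | 1/2, 1 } so 1/4
v(brrb) = { 0, 1/4 | 1/2, 1 } so 3/8
v(brrbb) = { 0, 1/4, 3/8 | 1/2, 1 } so 7/16
v(brrbbb) = { 0, 1/4, 3/8, 7/16 | 1/2, 1 } so 15/32
v(brrbbbr) = { 0, 1/4, 3/8, 7/16 | 15/32, 1/2, 1 } so 29/64
v(brrbbbrr) = { 0, 1/4, 3/8, 7/16 | 29/64, 15/32, 1/2, 1 } so 57/128
v(brrbbbrrr) = { 0, 1/4, 3/8, 7/16 | 57/128, 29/64, 15/32, 1/2, 1 } so 113/256
v(brrbbbrrrr) = { 0, 1/4, 3/8, 7/16 | 113/256, 57/128, 29/64, 15/32, 1/2, 1 } so 225/512
v(brrbbbrrrrr) = { 0, 1/4, 3/8, 7/16 | 225/512, 113/256, 57/128, 29/64, 15/32, 1/2, 1 } so 449/1024
v(brrbbbrrrrrb) = { 0, 1/4, 3/8, 7/16, 449/1024 | 225/512, 113/256, 57/128, 29/64, 15/32, 1/2, 1 } so 899/2048
v(brrbbbrrrrrbr) = { 0, 1/4, 3/8, 7/16, 449/1024 | 899/2048, 225/512, 113/256, 57/128, 29/64, 15/32, 1/2, 1 } so 1797/4096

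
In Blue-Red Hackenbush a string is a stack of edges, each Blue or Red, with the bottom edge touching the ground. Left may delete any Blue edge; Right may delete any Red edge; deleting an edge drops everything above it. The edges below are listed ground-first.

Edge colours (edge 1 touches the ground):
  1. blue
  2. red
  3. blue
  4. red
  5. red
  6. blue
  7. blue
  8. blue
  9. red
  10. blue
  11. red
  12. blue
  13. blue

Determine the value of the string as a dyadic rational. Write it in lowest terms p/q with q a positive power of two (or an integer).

Prefix values for blue red blue red red blue blue blue red blue red blue blue via {L|R} + simplicity:
v_1 [b]  L=[0]  R=[—]  — 1
v_2 [br]  L=[0]  R=[1]  — 1/2
v_3 [brb]  L=[0,1/2]  R=[1]  — 3/4
v_4 [brbr]  L=[0,1/2]  R=[3/4,1]  — 5/8
v_5 [brbrr]  L=[0,1/2]  R=[5/8,3/4,1]  — 9/16
v_6 [brbrrb]  L=[0,1/2,9/16]  R=[5/8,3/4,1]  — 19/32
v_7 [brbrrbb]  L=[0,1/2,9/16,19/32]  R=[5/8,3/4,1]  — 39/64
v_8 [brbrrbbb]  L=[0,1/2,9/16,19/32,39/64]  R=[5/8,3/4,1]  — 79/128
v_9 [brbrrbbbr]  L=[0,1/2,9/16,19/32,39/64]  R=[79/128,5/8,3/4,1]  — 157/256
v_10 [brbrrbbbrb]  L=[0,1/2,9/16,19/32,39/64,157/256]  R=[79/128,5/8,3/4,1]  — 315/512
v_11 [brbrrbbbrbr]  L=[0,1/2,9/16,19/32,39/64,157/256]  R=[315/512,79/128,5/8,3/4,1]  — 629/1024
v_12 [brbrrbbbrbrb]  L=[0,1/2,9/16,19/32,39/64,157/256,629/1024]  R=[315/512,79/128,5/8,3/4,1]  — 1259/2048
v_13 [brbrrbbbrbrbb]  L=[0,1/2,9/16,19/32,39/64,157/256,629/1024,1259/2048]  R=[315/512,79/128,5/8,3/4,1]  — 2519/4096

2519/4096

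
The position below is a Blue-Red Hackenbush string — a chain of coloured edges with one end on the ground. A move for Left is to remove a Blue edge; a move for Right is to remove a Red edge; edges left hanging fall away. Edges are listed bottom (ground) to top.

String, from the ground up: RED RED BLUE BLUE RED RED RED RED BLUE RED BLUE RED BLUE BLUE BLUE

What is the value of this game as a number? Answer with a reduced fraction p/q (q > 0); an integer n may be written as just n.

-12113/8192

1 of 15 · R · max L −∞ · min R 0 — -1
2 of 15 · RR · max L −∞ · min R -1 — -2
3 of 15 · RRB · max L -2 · min R -1 — -3/2
4 of 15 · RRBB · max L -3/2 · min R -1 — -5/4
5 of 15 · RRBBR · max L -3/2 · min R -5/4 — -11/8
6 of 15 · RRBBRR · max L -3/2 · min R -11/8 — -23/16
7 of 15 · RRBBRRR · max L -3/2 · min R -23/16 — -47/32
8 of 15 · RRBBRRRR · max L -3/2 · min R -47/32 — -95/64
9 of 15 · RRBBRRRRB · max L -95/64 · min R -47/32 — -189/128
10 of 15 · RRBBRRRRBR · max L -95/64 · min R -189/128 — -379/256
11 of 15 · RRBBRRRRBRB · max L -379/256 · min R -189/128 — -757/512
12 of 15 · RRBBRRRRBRBR · max L -379/256 · min R -757/512 — -1515/1024
13 of 15 · RRBBRRRRBRBRB · max L -1515/1024 · min R -757/512 — -3029/2048
14 of 15 · RRBBRRRRBRBRBB · max L -3029/2048 · min R -757/512 — -6057/4096
15 of 15 · RRBBRRRRBRBRBBB · max L -6057/4096 · min R -757/512 — -12113/8192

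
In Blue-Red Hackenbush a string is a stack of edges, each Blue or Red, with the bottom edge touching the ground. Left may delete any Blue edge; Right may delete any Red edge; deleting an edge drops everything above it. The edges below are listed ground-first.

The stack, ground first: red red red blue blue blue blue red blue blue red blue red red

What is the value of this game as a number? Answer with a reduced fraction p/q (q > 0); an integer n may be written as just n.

edge 1 of 14 (red): { — | 0 } ⇒ -1
edge 2 of 14 (red): { — | -1,0 } ⇒ -2
edge 3 of 14 (red): { — | -2,-1,0 } ⇒ -3
edge 4 of 14 (blue): { -3 | -2,-1,0 } ⇒ -5/2
edge 5 of 14 (blue): { -3,-5/2 | -2,-1,0 } ⇒ -9/4
edge 6 of 14 (blue): { -3,-5/2,-9/4 | -2,-1,0 } ⇒ -17/8
edge 7 of 14 (blue): { -3,-5/2,-9/4,-17/8 | -2,-1,0 } ⇒ -33/16
edge 8 of 14 (red): { -3,-5/2,-9/4,-17/8 | -33/16,-2,-1,0 } ⇒ -67/32
edge 9 of 14 (blue): { -3,-5/2,-9/4,-17/8,-67/32 | -33/16,-2,-1,0 } ⇒ -133/64
edge 10 of 14 (blue): { -3,-5/2,-9/4,-17/8,-67/32,-133/64 | -33/16,-2,-1,0 } ⇒ -265/128
edge 11 of 14 (red): { -3,-5/2,-9/4,-17/8,-67/32,-133/64 | -265/128,-33/16,-2,-1,0 } ⇒ -531/256
edge 12 of 14 (blue): { -3,-5/2,-9/4,-17/8,-67/32,-133/64,-531/256 | -265/128,-33/16,-2,-1,0 } ⇒ -1061/512
edge 13 of 14 (red): { -3,-5/2,-9/4,-17/8,-67/32,-133/64,-531/256 | -1061/512,-265/128,-33/16,-2,-1,0 } ⇒ -2123/1024
edge 14 of 14 (red): { -3,-5/2,-9/4,-17/8,-67/32,-133/64,-531/256 | -2123/1024,-1061/512,-265/128,-33/16,-2,-1,0 } ⇒ -4247/2048

-4247/2048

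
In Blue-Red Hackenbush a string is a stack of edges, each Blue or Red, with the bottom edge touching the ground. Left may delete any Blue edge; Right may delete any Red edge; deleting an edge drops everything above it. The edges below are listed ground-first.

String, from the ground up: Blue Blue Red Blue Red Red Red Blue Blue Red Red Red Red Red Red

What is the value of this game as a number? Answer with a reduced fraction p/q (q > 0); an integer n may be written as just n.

12673/8192

Recurse on prefixes of the 15-edge string Blue Blue Red Blue Red Red Red Blue Blue Red Red Red Red Red Red:
val(B) = { 0 |  } so 1
val(BB) = { 0,1 |  } so 2
val(BBR) = { 0,1 | 2 } so 3/2
val(BBRB) = { 0,1,3/2 | 2 } so 7/4
val(BBRBR) = { 0,1,3/2 | 7/4,2 } so 13/8
val(BBRBRR) = { 0,1,3/2 | 13/8,7/4,2 } so 25/16
val(BBRBRRR) = { 0,1,3/2 | 25/16,13/8,7/4,2 } so 49/32
val(BBRBRRRB) = { 0,1,3/2,49/32 | 25/16,13/8,7/4,2 } so 99/64
val(BBRBRRRBB) = { 0,1,3/2,49/32,99/64 | 25/16,13/8,7/4,2 } so 199/128
val(BBRBRRRBBR) = { 0,1,3/2,49/32,99/64 | 199/128,25/16,13/8,7/4,2 } so 397/256
val(BBRBRRRBBRR) = { 0,1,3/2,49/32,99/64 | 397/256,199/128,25/16,13/8,7/4,2 } so 793/512
val(BBRBRRRBBRRR) = { 0,1,3/2,49/32,99/64 | 793/512,397/256,199/128,25/16,13/8,7/4,2 } so 1585/1024
val(BBRBRRRBBRRRR) = { 0,1,3/2,49/32,99/64 | 1585/1024,793/512,397/256,199/128,25/16,13/8,7/4,2 } so 3169/2048
val(BBRBRRRBBRRRRR) = { 0,1,3/2,49/32,99/64 | 3169/2048,1585/1024,793/512,397/256,199/128,25/16,13/8,7/4,2 } so 6337/4096
val(BBRBRRRBBRRRRRR) = { 0,1,3/2,49/32,99/64 | 6337/4096,3169/2048,1585/1024,793/512,397/256,199/128,25/16,13/8,7/4,2 } so 12673/8192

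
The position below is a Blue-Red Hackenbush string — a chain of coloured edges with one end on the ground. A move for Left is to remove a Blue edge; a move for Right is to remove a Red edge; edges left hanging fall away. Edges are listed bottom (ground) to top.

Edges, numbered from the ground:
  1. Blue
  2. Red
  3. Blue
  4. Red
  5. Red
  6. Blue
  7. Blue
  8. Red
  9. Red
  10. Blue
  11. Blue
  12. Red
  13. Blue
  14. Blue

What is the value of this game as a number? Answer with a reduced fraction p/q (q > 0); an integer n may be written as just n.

4919/8192

step 1: add Blue to get B; options L={ 0 } R={ — } ⇒ 1
step 2: add Red to get BR; options L={ 0 } R={ 1 } ⇒ 1/2
step 3: add Blue to get BRB; options L={ 0, 1/2 } R={ 1 } ⇒ 3/4
step 4: add Red to get BRBR; options L={ 0, 1/2 } R={ 3/4, 1 } ⇒ 5/8
step 5: add Red to get BRBRR; options L={ 0, 1/2 } R={ 5/8, 3/4, 1 } ⇒ 9/16
step 6: add Blue to get BRBRRB; options L={ 0, 1/2, 9/16 } R={ 5/8, 3/4, 1 } ⇒ 19/32
step 7: add Blue to get BRBRRBB; options L={ 0, 1/2, 9/16, 19/32 } R={ 5/8, 3/4, 1 } ⇒ 39/64
step 8: add Red to get BRBRRBBR; options L={ 0, 1/2, 9/16, 19/32 } R={ 39/64, 5/8, 3/4, 1 } ⇒ 77/128
step 9: add Red to get BRBRRBBRR; options L={ 0, 1/2, 9/16, 19/32 } R={ 77/128, 39/64, 5/8, 3/4, 1 } ⇒ 153/256
step 10: add Blue to get BRBRRBBRRB; options L={ 0, 1/2, 9/16, 19/32, 153/256 } R={ 77/128, 39/64, 5/8, 3/4, 1 } ⇒ 307/512
step 11: add Blue to get BRBRRBBRRBB; options L={ 0, 1/2, 9/16, 19/32, 153/256, 307/512 } R={ 77/128, 39/64, 5/8, 3/4, 1 } ⇒ 615/1024
step 12: add Red to get BRBRRBBRRBBR; options L={ 0, 1/2, 9/16, 19/32, 153/256, 307/512 } R={ 615/1024, 77/128, 39/64, 5/8, 3/4, 1 } ⇒ 1229/2048
step 13: add Blue to get BRBRRBBRRBBRB; options L={ 0, 1/2, 9/16, 19/32, 153/256, 307/512, 1229/2048 } R={ 615/1024, 77/128, 39/64, 5/8, 3/4, 1 } ⇒ 2459/4096
step 14: add Blue to get BRBRRBBRRBBRBB; options L={ 0, 1/2, 9/16, 19/32, 153/256, 307/512, 1229/2048, 2459/4096 } R={ 615/1024, 77/128, 39/64, 5/8, 3/4, 1 } ⇒ 4919/8192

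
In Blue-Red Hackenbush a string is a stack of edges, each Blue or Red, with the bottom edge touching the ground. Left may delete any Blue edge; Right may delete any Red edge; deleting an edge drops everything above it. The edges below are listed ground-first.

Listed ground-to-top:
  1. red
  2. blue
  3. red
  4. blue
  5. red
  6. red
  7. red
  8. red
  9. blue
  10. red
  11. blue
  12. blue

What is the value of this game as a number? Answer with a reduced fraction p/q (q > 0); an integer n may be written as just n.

-1513/2048

Build g(s[:k]) for k = 1..12, string s = red blue red blue red red red red blue red blue blue.
r: Left { none }, Right { 0 } = simplest -1
rb: Left { -1 }, Right { 0 } = simplest -1/2
rbr: Left { -1 }, Right { -1/2, 0 } = simplest -3/4
rbrb: Left { -1, -3/4 }, Right { -1/2, 0 } = simplest -5/8
rbrbr: Left { -1, -3/4 }, Right { -5/8, -1/2, 0 } = simplest -11/16
rbrbrr: Left { -1, -3/4 }, Right { -11/16, -5/8, -1/2, 0 } = simplest -23/32
rbrbrrr: Left { -1, -3/4 }, Right { -23/32, -11/16, -5/8, -1/2, 0 } = simplest -47/64
rbrbrrrr: Left { -1, -3/4 }, Right { -47/64, -23/32, -11/16, -5/8, -1/2, 0 } = simplest -95/128
rbrbrrrrb: Left { -1, -3/4, -95/128 }, Right { -47/64, -23/32, -11/16, -5/8, -1/2, 0 } = simplest -189/256
rbrbrrrrbr: Left { -1, -3/4, -95/128 }, Right { -189/256, -47/64, -23/32, -11/16, -5/8, -1/2, 0 } = simplest -379/512
rbrbrrrrbrb: Left { -1, -3/4, -95/128, -379/512 }, Right { -189/256, -47/64, -23/32, -11/16, -5/8, -1/2, 0 } = simplest -757/1024
rbrbrrrrbrbb: Left { -1, -3/4, -95/128, -379/512, -757/1024 }, Right { -189/256, -47/64, -23/32, -11/16, -5/8, -1/2, 0 } = simplest -1513/2048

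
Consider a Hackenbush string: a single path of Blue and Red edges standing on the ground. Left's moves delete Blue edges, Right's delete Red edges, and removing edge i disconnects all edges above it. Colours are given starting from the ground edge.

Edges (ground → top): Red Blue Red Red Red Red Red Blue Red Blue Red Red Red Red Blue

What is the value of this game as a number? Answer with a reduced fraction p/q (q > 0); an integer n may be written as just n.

-16061/16384

Prefix values for Red Blue Red Red Red Red Red Blue Red Blue Red Red Red Red Blue via {L|R} + simplicity:
value(R) = { (no moves) | 0 } = -1
value(RB) = { -1 | 0 } = -1/2
value(RBR) = { -1 | -1/2 0 } = -3/4
value(RBRR) = { -1 | -3/4 -1/2 0 } = -7/8
value(RBRRR) = { -1 | -7/8 -3/4 -1/2 0 } = -15/16
value(RBRRRR) = { -1 | -15/16 -7/8 -3/4 -1/2 0 } = -31/32
value(RBRRRRR) = { -1 | -31/32 -15/16 -7/8 -3/4 -1/2 0 } = -63/64
value(RBRRRRRB) = { -1 -63/64 | -31/32 -15/16 -7/8 -3/4 -1/2 0 } = -125/128
value(RBRRRRRBR) = { -1 -63/64 | -125/128 -31/32 -15/16 -7/8 -3/4 -1/2 0 } = -251/256
value(RBRRRRRBRB) = { -1 -63/64 -251/256 | -125/128 -31/32 -15/16 -7/8 -3/4 -1/2 0 } = -501/512
value(RBRRRRRBRBR) = { -1 -63/64 -251/256 | -501/512 -125/128 -31/32 -15/16 -7/8 -3/4 -1/2 0 } = -1003/1024
value(RBRRRRRBRBRR) = { -1 -63/64 -251/256 | -1003/1024 -501/512 -125/128 -31/32 -15/16 -7/8 -3/4 -1/2 0 } = -2007/2048
value(RBRRRRRBRBRRR) = { -1 -63/64 -251/256 | -2007/2048 -1003/1024 -501/512 -125/128 -31/32 -15/16 -7/8 -3/4 -1/2 0 } = -4015/4096
value(RBRRRRRBRBRRRR) = { -1 -63/64 -251/256 | -4015/4096 -2007/2048 -1003/1024 -501/512 -125/128 -31/32 -15/16 -7/8 -3/4 -1/2 0 } = -8031/8192
value(RBRRRRRBRBRRRRB) = { -1 -63/64 -251/256 -8031/8192 | -4015/4096 -2007/2048 -1003/1024 -501/512 -125/128 -31/32 -15/16 -7/8 -3/4 -1/2 0 } = -16061/16384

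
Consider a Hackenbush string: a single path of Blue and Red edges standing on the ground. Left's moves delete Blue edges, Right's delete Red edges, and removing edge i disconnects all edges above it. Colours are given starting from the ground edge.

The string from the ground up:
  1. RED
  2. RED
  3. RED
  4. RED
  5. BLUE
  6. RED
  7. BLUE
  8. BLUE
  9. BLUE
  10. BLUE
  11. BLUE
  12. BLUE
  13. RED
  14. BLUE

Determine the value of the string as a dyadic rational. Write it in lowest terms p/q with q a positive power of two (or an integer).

-3589/1024

edge 1 of 14 (RED): { — | 0 } -> -1
edge 2 of 14 (RED): { — | -1; 0 } -> -2
edge 3 of 14 (RED): { — | -2; -1; 0 } -> -3
edge 4 of 14 (RED): { — | -3; -2; -1; 0 } -> -4
edge 5 of 14 (BLUE): { -4 | -3; -2; -1; 0 } -> -7/2
edge 6 of 14 (RED): { -4 | -7/2; -3; -2; -1; 0 } -> -15/4
edge 7 of 14 (BLUE): { -4; -15/4 | -7/2; -3; -2; -1; 0 } -> -29/8
edge 8 of 14 (BLUE): { -4; -15/4; -29/8 | -7/2; -3; -2; -1; 0 } -> -57/16
edge 9 of 14 (BLUE): { -4; -15/4; -29/8; -57/16 | -7/2; -3; -2; -1; 0 } -> -113/32
edge 10 of 14 (BLUE): { -4; -15/4; -29/8; -57/16; -113/32 | -7/2; -3; -2; -1; 0 } -> -225/64
edge 11 of 14 (BLUE): { -4; -15/4; -29/8; -57/16; -113/32; -225/64 | -7/2; -3; -2; -1; 0 } -> -449/128
edge 12 of 14 (BLUE): { -4; -15/4; -29/8; -57/16; -113/32; -225/64; -449/128 | -7/2; -3; -2; -1; 0 } -> -897/256
edge 13 of 14 (RED): { -4; -15/4; -29/8; -57/16; -113/32; -225/64; -449/128 | -897/256; -7/2; -3; -2; -1; 0 } -> -1795/512
edge 14 of 14 (BLUE): { -4; -15/4; -29/8; -57/16; -113/32; -225/64; -449/128; -1795/512 | -897/256; -7/2; -3; -2; -1; 0 } -> -3589/1024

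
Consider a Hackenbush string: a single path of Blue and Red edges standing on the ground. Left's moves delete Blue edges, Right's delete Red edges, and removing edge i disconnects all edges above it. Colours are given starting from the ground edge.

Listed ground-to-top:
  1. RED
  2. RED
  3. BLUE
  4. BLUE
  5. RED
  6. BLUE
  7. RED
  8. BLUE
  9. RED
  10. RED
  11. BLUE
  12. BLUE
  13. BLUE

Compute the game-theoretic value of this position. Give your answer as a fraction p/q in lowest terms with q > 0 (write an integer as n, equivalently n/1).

-2737/2048

R: Left { — }, Right { 0 } ⇒ simplest -1
RR: Left { — }, Right { -1; 0 } ⇒ simplest -2
RRB: Left { -2 }, Right { -1; 0 } ⇒ simplest -3/2
RRBB: Left { -2; -3/2 }, Right { -1; 0 } ⇒ simplest -5/4
RRBBR: Left { -2; -3/2 }, Right { -5/4; -1; 0 } ⇒ simplest -11/8
RRBBRB: Left { -2; -3/2; -11/8 }, Right { -5/4; -1; 0 } ⇒ simplest -21/16
RRBBRBR: Left { -2; -3/2; -11/8 }, Right { -21/16; -5/4; -1; 0 } ⇒ simplest -43/32
RRBBRBRB: Left { -2; -3/2; -11/8; -43/32 }, Right { -21/16; -5/4; -1; 0 } ⇒ simplest -85/64
RRBBRBRBR: Left { -2; -3/2; -11/8; -43/32 }, Right { -85/64; -21/16; -5/4; -1; 0 } ⇒ simplest -171/128
RRBBRBRBRR: Left { -2; -3/2; -11/8; -43/32 }, Right { -171/128; -85/64; -21/16; -5/4; -1; 0 } ⇒ simplest -343/256
RRBBRBRBRRB: Left { -2; -3/2; -11/8; -43/32; -343/256 }, Right { -171/128; -85/64; -21/16; -5/4; -1; 0 } ⇒ simplest -685/512
RRBBRBRBRRBB: Left { -2; -3/2; -11/8; -43/32; -343/256; -685/512 }, Right { -171/128; -85/64; -21/16; -5/4; -1; 0 } ⇒ simplest -1369/1024
RRBBRBRBRRBBB: Left { -2; -3/2; -11/8; -43/32; -343/256; -685/512; -1369/1024 }, Right { -171/128; -85/64; -21/16; -5/4; -1; 0 } ⇒ simplest -2737/2048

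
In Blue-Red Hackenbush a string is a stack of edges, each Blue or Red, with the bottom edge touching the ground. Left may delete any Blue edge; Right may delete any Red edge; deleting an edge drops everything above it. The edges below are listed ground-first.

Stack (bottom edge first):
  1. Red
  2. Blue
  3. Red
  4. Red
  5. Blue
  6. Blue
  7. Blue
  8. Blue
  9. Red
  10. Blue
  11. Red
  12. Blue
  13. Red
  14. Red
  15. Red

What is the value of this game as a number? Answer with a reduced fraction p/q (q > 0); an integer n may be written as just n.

-12463/16384

g(R) = { · | 0 } → -1
g(RB) = { -1 | 0 } → -1/2
g(RBR) = { -1 | -1/2 0 } → -3/4
g(RBRR) = { -1 | -3/4 -1/2 0 } → -7/8
g(RBRRB) = { -1 -7/8 | -3/4 -1/2 0 } → -13/16
g(RBRRBB) = { -1 -7/8 -13/16 | -3/4 -1/2 0 } → -25/32
g(RBRRBBB) = { -1 -7/8 -13/16 -25/32 | -3/4 -1/2 0 } → -49/64
g(RBRRBBBB) = { -1 -7/8 -13/16 -25/32 -49/64 | -3/4 -1/2 0 } → -97/128
g(RBRRBBBBR) = { -1 -7/8 -13/16 -25/32 -49/64 | -97/128 -3/4 -1/2 0 } → -195/256
g(RBRRBBBBRB) = { -1 -7/8 -13/16 -25/32 -49/64 -195/256 | -97/128 -3/4 -1/2 0 } → -389/512
g(RBRRBBBBRBR) = { -1 -7/8 -13/16 -25/32 -49/64 -195/256 | -389/512 -97/128 -3/4 -1/2 0 } → -779/1024
g(RBRRBBBBRBRB) = { -1 -7/8 -13/16 -25/32 -49/64 -195/256 -779/1024 | -389/512 -97/128 -3/4 -1/2 0 } → -1557/2048
g(RBRRBBBBRBRBR) = { -1 -7/8 -13/16 -25/32 -49/64 -195/256 -779/1024 | -1557/2048 -389/512 -97/128 -3/4 -1/2 0 } → -3115/4096
g(RBRRBBBBRBRBRR) = { -1 -7/8 -13/16 -25/32 -49/64 -195/256 -779/1024 | -3115/4096 -1557/2048 -389/512 -97/128 -3/4 -1/2 0 } → -6231/8192
g(RBRRBBBBRBRBRRR) = { -1 -7/8 -13/16 -25/32 -49/64 -195/256 -779/1024 | -6231/8192 -3115/4096 -1557/2048 -389/512 -97/128 -3/4 -1/2 0 } → -12463/16384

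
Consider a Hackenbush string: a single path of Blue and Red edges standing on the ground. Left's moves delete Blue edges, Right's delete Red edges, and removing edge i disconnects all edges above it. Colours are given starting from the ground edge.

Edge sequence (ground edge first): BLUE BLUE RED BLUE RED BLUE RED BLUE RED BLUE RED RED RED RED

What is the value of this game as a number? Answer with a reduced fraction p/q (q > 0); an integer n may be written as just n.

6817/4096

Recurse on prefixes of the 14-edge string BLUE BLUE RED BLUE RED BLUE RED BLUE RED BLUE RED RED RED RED:
B: Left { 0 }, Right { none } ⇒ simplest 1
BB: Left { 0 1 }, Right { none } ⇒ simplest 2
BBR: Left { 0 1 }, Right { 2 } ⇒ simplest 3/2
BBRB: Left { 0 1 3/2 }, Right { 2 } ⇒ simplest 7/4
BBRBR: Left { 0 1 3/2 }, Right { 7/4 2 } ⇒ simplest 13/8
BBRBRB: Left { 0 1 3/2 13/8 }, Right { 7/4 2 } ⇒ simplest 27/16
BBRBRBR: Left { 0 1 3/2 13/8 }, Right { 27/16 7/4 2 } ⇒ simplest 53/32
BBRBRBRB: Left { 0 1 3/2 13/8 53/32 }, Right { 27/16 7/4 2 } ⇒ simplest 107/64
BBRBRBRBR: Left { 0 1 3/2 13/8 53/32 }, Right { 107/64 27/16 7/4 2 } ⇒ simplest 213/128
BBRBRBRBRB: Left { 0 1 3/2 13/8 53/32 213/128 }, Right { 107/64 27/16 7/4 2 } ⇒ simplest 427/256
BBRBRBRBRBR: Left { 0 1 3/2 13/8 53/32 213/128 }, Right { 427/256 107/64 27/16 7/4 2 } ⇒ simplest 853/512
BBRBRBRBRBRR: Left { 0 1 3/2 13/8 53/32 213/128 }, Right { 853/512 427/256 107/64 27/16 7/4 2 } ⇒ simplest 1705/1024
BBRBRBRBRBRRR: Left { 0 1 3/2 13/8 53/32 213/128 }, Right { 1705/1024 853/512 427/256 107/64 27/16 7/4 2 } ⇒ simplest 3409/2048
BBRBRBRBRBRRRR: Left { 0 1 3/2 13/8 53/32 213/128 }, Right { 3409/2048 1705/1024 853/512 427/256 107/64 27/16 7/4 2 } ⇒ simplest 6817/4096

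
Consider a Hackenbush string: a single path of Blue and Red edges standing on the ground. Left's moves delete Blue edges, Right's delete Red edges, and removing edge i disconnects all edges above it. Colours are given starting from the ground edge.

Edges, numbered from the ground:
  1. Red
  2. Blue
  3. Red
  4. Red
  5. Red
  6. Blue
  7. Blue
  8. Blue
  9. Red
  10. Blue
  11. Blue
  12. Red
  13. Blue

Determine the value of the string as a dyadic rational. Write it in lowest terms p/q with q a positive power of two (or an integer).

R: Left { ∅ }, Right { 0 } — simplest -1
RB: Left { -1 }, Right { 0 } — simplest -1/2
RBR: Left { -1 }, Right { -1/2,0 } — simplest -3/4
RBRR: Left { -1 }, Right { -3/4,-1/2,0 } — simplest -7/8
RBRRR: Left { -1 }, Right { -7/8,-3/4,-1/2,0 } — simplest -15/16
RBRRRB: Left { -1,-15/16 }, Right { -7/8,-3/4,-1/2,0 } — simplest -29/32
RBRRRBB: Left { -1,-15/16,-29/32 }, Right { -7/8,-3/4,-1/2,0 } — simplest -57/64
RBRRRBBB: Left { -1,-15/16,-29/32,-57/64 }, Right { -7/8,-3/4,-1/2,0 } — simplest -113/128
RBRRRBBBR: Left { -1,-15/16,-29/32,-57/64 }, Right { -113/128,-7/8,-3/4,-1/2,0 } — simplest -227/256
RBRRRBBBRB: Left { -1,-15/16,-29/32,-57/64,-227/256 }, Right { -113/128,-7/8,-3/4,-1/2,0 } — simplest -453/512
RBRRRBBBRBB: Left { -1,-15/16,-29/32,-57/64,-227/256,-453/512 }, Right { -113/128,-7/8,-3/4,-1/2,0 } — simplest -905/1024
RBRRRBBBRBBR: Left { -1,-15/16,-29/32,-57/64,-227/256,-453/512 }, Right { -905/1024,-113/128,-7/8,-3/4,-1/2,0 } — simplest -1811/2048
RBRRRBBBRBBRB: Left { -1,-15/16,-29/32,-57/64,-227/256,-453/512,-1811/2048 }, Right { -905/1024,-113/128,-7/8,-3/4,-1/2,0 } — simplest -3621/4096

-3621/4096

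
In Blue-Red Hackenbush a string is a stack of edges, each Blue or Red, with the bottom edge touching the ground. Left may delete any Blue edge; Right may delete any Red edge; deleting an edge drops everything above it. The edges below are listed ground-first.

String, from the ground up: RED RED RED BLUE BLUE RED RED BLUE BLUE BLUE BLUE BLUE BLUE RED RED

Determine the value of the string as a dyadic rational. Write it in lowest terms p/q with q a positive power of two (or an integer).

R: Left { · }, Right { 0 } → simplest -1
RR: Left { · }, Right { -1, 0 } → simplest -2
RRR: Left { · }, Right { -2, -1, 0 } → simplest -3
RRRB: Left { -3 }, Right { -2, -1, 0 } → simplest -5/2
RRRBB: Left { -3, -5/2 }, Right { -2, -1, 0 } → simplest -9/4
RRRBBR: Left { -3, -5/2 }, Right { -9/4, -2, -1, 0 } → simplest -19/8
RRRBBRR: Left { -3, -5/2 }, Right { -19/8, -9/4, -2, -1, 0 } → simplest -39/16
RRRBBRRB: Left { -3, -5/2, -39/16 }, Right { -19/8, -9/4, -2, -1, 0 } → simplest -77/32
RRRBBRRBB: Left { -3, -5/2, -39/16, -77/32 }, Right { -19/8, -9/4, -2, -1, 0 } → simplest -153/64
RRRBBRRBBB: Left { -3, -5/2, -39/16, -77/32, -153/64 }, Right { -19/8, -9/4, -2, -1, 0 } → simplest -305/128
RRRBBRRBBBB: Left { -3, -5/2, -39/16, -77/32, -153/64, -305/128 }, Right { -19/8, -9/4, -2, -1, 0 } → simplest -609/256
RRRBBRRBBBBB: Left { -3, -5/2, -39/16, -77/32, -153/64, -305/128, -609/256 }, Right { -19/8, -9/4, -2, -1, 0 } → simplest -1217/512
RRRBBRRBBBBBB: Left { -3, -5/2, -39/16, -77/32, -153/64, -305/128, -609/256, -1217/512 }, Right { -19/8, -9/4, -2, -1, 0 } → simplest -2433/1024
RRRBBRRBBBBBBR: Left { -3, -5/2, -39/16, -77/32, -153/64, -305/128, -609/256, -1217/512 }, Right { -2433/1024, -19/8, -9/4, -2, -1, 0 } → simplest -4867/2048
RRRBBRRBBBBBBRR: Left { -3, -5/2, -39/16, -77/32, -153/64, -305/128, -609/256, -1217/512 }, Right { -4867/2048, -2433/1024, -19/8, -9/4, -2, -1, 0 } → simplest -9735/4096

-9735/4096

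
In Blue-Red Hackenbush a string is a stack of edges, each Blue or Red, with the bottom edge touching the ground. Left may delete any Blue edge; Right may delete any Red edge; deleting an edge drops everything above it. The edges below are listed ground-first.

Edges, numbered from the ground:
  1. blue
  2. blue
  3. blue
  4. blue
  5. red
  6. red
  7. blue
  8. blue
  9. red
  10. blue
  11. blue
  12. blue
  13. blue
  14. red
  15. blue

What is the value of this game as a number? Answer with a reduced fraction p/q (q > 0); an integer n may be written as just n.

Build G(s[:k]) for k = 1..15, string s = blue blue blue blue red red blue blue red blue blue blue blue red blue.
edge 1 of 15 (blue): { 0 | · } ⇒ 1
edge 2 of 15 (blue): { 0,1 | · } ⇒ 2
edge 3 of 15 (blue): { 0,1,2 | · } ⇒ 3
edge 4 of 15 (blue): { 0,1,2,3 | · } ⇒ 4
edge 5 of 15 (red): { 0,1,2,3 | 4 } ⇒ 7/2
edge 6 of 15 (red): { 0,1,2,3 | 7/2,4 } ⇒ 13/4
edge 7 of 15 (blue): { 0,1,2,3,13/4 | 7/2,4 } ⇒ 27/8
edge 8 of 15 (blue): { 0,1,2,3,13/4,27/8 | 7/2,4 } ⇒ 55/16
edge 9 of 15 (red): { 0,1,2,3,13/4,27/8 | 55/16,7/2,4 } ⇒ 109/32
edge 10 of 15 (blue): { 0,1,2,3,13/4,27/8,109/32 | 55/16,7/2,4 } ⇒ 219/64
edge 11 of 15 (blue): { 0,1,2,3,13/4,27/8,109/32,219/64 | 55/16,7/2,4 } ⇒ 439/128
edge 12 of 15 (blue): { 0,1,2,3,13/4,27/8,109/32,219/64,439/128 | 55/16,7/2,4 } ⇒ 879/256
edge 13 of 15 (blue): { 0,1,2,3,13/4,27/8,109/32,219/64,439/128,879/256 | 55/16,7/2,4 } ⇒ 1759/512
edge 14 of 15 (red): { 0,1,2,3,13/4,27/8,109/32,219/64,439/128,879/256 | 1759/512,55/16,7/2,4 } ⇒ 3517/1024
edge 15 of 15 (blue): { 0,1,2,3,13/4,27/8,109/32,219/64,439/128,879/256,3517/1024 | 1759/512,55/16,7/2,4 } ⇒ 7035/2048

7035/2048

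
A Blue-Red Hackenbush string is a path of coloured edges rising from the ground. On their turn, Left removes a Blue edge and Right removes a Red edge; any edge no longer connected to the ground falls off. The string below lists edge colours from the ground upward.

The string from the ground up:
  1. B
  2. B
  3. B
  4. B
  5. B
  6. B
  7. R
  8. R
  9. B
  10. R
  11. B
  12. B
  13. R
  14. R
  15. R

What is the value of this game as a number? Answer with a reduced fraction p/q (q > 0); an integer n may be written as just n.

step 1: add B to get B; options L={ 0 } R={ · } => 1
step 2: add B to get BB; options L={ 0; 1 } R={ · } => 2
step 3: add B to get BBB; options L={ 0; 1; 2 } R={ · } => 3
step 4: add B to get BBBB; options L={ 0; 1; 2; 3 } R={ · } => 4
step 5: add B to get BBBBB; options L={ 0; 1; 2; 3; 4 } R={ · } => 5
step 6: add B to get BBBBBB; options L={ 0; 1; 2; 3; 4; 5 } R={ · } => 6
step 7: add R to get BBBBBBR; options L={ 0; 1; 2; 3; 4; 5 } R={ 6 } => 11/2
step 8: add R to get BBBBBBRR; options L={ 0; 1; 2; 3; 4; 5 } R={ 11/2; 6 } => 21/4
step 9: add B to get BBBBBBRRB; options L={ 0; 1; 2; 3; 4; 5; 21/4 } R={ 11/2; 6 } => 43/8
step 10: add R to get BBBBBBRRBR; options L={ 0; 1; 2; 3; 4; 5; 21/4 } R={ 43/8; 11/2; 6 } => 85/16
step 11: add B to get BBBBBBRRBRB; options L={ 0; 1; 2; 3; 4; 5; 21/4; 85/16 } R={ 43/8; 11/2; 6 } => 171/32
step 12: add B to get BBBBBBRRBRBB; options L={ 0; 1; 2; 3; 4; 5; 21/4; 85/16; 171/32 } R={ 43/8; 11/2; 6 } => 343/64
step 13: add R to get BBBBBBRRBRBBR; options L={ 0; 1; 2; 3; 4; 5; 21/4; 85/16; 171/32 } R={ 343/64; 43/8; 11/2; 6 } => 685/128
step 14: add R to get BBBBBBRRBRBBRR; options L={ 0; 1; 2; 3; 4; 5; 21/4; 85/16; 171/32 } R={ 685/128; 343/64; 43/8; 11/2; 6 } => 1369/256
step 15: add R to get BBBBBBRRBRBBRRR; options L={ 0; 1; 2; 3; 4; 5; 21/4; 85/16; 171/32 } R={ 1369/256; 685/128; 343/64; 43/8; 11/2; 6 } => 2737/512

2737/512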